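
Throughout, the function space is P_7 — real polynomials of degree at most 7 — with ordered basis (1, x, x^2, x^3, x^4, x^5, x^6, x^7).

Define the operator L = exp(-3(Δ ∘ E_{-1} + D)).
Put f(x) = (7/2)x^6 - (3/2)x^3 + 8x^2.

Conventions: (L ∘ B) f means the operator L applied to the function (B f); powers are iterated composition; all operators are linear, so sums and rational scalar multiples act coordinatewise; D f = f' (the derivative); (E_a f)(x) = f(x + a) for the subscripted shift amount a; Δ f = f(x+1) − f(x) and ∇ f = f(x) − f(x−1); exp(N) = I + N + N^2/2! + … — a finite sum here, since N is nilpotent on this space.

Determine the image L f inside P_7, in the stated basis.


the image equals g(x) = (7/2)x^6 - 126x^5 + (4095/2)x^4 - (38223/2)x^3 + 107450x^2 - (686361/2)x + 484131

order-1 term: -126x^5 + (315/2)x^4 - 210x^3 + (369/2)x^2 - (345/2)x + 39
order-2 term: 1890x^4 - 3780x^3 + (10395/2)x^2 - 3942x + 3069/2
order-3 term: -15120x^3 + 34020x^2 - 39690x + 37503/2
order-4 term: 68040x^2 - 136080x + 96390
order-5 term: -163296x + 204120
order-6 term: 163296
the series for exp(-3(Δ ∘ E_{-1} + D)) f terminates at order 6
exp(-3(Δ ∘ E_{-1} + D)) f = (7/2)x^6 - 126x^5 + (4095/2)x^4 - (38223/2)x^3 + 107450x^2 - (686361/2)x + 484131


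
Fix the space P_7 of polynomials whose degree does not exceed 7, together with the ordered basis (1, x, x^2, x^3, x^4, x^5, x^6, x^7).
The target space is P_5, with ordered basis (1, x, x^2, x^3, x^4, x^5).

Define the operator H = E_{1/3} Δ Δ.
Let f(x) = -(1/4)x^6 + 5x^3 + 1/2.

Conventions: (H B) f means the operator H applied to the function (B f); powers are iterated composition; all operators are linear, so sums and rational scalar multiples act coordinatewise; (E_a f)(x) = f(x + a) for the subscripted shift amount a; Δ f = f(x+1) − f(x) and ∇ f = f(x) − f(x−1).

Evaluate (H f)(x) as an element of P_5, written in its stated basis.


Δ f = -(3/2)x^5 - (15/4)x^4 - 5x^3 + (45/4)x^2 + (27/2)x + 19/4
Δ Δ f = -(15/2)x^4 - 30x^3 - (105/2)x^2 - 15x + 29/2
E_{1/3} Δ Δ f = -(15/2)x^4 - 40x^3 - (175/2)x^2 - (550/9)x + 133/54

the result is g(x) = -(15/2)x^4 - 40x^3 - (175/2)x^2 - (550/9)x + 133/54


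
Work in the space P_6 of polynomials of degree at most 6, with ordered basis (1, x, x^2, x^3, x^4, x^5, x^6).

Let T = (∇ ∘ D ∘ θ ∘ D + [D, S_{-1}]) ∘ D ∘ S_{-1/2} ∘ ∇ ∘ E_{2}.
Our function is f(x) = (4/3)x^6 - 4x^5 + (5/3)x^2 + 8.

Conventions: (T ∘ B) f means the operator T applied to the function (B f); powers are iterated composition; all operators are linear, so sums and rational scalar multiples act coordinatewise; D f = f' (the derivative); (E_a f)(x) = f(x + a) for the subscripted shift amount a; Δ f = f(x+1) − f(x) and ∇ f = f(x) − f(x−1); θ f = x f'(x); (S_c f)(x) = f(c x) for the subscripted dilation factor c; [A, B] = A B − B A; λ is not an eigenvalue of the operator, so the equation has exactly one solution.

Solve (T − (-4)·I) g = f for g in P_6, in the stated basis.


write g with unknown coordinates in the stated basis and equate coefficients in (T − (-4)·I) g = f
solving from the highest basis element down gives g = (1/3)x^6 - x^5 + (5/8)x^3 + (25/6)x^2 + (95/8)x - 211/32
check: T g = -(5/2)x^3 - 15x^2 - (95/2)x + 275/8
so T g − (-4)·g = (4/3)x^6 - 4x^5 + (5/3)x^2 + 8 = f ✓

g(x) = (1/3)x^6 - x^5 + (5/8)x^3 + (25/6)x^2 + (95/8)x - 211/32


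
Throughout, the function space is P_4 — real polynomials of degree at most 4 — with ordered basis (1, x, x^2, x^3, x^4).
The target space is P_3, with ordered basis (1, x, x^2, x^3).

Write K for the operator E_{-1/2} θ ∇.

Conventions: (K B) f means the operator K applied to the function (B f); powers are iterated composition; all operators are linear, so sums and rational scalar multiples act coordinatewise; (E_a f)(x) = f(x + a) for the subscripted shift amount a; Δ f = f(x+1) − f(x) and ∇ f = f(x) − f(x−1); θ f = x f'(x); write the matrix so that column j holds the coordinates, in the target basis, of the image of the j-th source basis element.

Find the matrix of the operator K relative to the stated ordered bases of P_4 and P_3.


image of 1: 0
image of x: 0
image of x^2: 2x - 1
image of x^3: 6x^2 - 9x + 3
image of x^4: 12x^3 - 30x^2 + 25x - 13/2
each image's coordinates form column j of the matrix

the matrix is [[0, 0, -1, 3, -13/2]; [0, 0, 2, -9, 25]; [0, 0, 0, 6, -30]; [0, 0, 0, 0, 12]] (rows listed top to bottom)


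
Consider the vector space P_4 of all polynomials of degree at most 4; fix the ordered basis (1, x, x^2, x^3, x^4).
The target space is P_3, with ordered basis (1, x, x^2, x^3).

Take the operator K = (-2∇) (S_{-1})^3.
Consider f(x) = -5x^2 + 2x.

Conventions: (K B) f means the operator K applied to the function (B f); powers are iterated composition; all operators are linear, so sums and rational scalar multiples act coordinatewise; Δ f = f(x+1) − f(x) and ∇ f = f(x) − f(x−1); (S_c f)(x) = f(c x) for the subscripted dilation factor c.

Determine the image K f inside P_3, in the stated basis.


S_{-1} f = -5x^2 - 2x
S_{-1} S_{-1} f = -5x^2 + 2x
S_{-1} S_{-1} S_{-1} f = -5x^2 - 2x
∇ (S_{-1})^3 f = -10x + 3
(-2∇) (S_{-1})^3 f = 20x - 6

the image equals g(x) = 20x - 6


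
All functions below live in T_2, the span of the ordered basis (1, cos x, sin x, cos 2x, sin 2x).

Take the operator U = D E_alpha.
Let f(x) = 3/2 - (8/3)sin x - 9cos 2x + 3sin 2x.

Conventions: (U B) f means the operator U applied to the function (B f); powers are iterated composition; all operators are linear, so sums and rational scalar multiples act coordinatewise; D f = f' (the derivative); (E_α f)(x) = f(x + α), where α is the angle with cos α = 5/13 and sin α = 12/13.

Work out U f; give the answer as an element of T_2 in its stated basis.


the result is g(x) = -(40/39)cos x + (32/13)sin x + (1446/169)cos 2x - (2862/169)sin 2x

E_alpha f = 3/2 - (32/13)cos x - (40/39)sin x + (1431/169)cos 2x + (723/169)sin 2x
D E_alpha f = -(40/39)cos x + (32/13)sin x + (1446/169)cos 2x - (2862/169)sin 2x


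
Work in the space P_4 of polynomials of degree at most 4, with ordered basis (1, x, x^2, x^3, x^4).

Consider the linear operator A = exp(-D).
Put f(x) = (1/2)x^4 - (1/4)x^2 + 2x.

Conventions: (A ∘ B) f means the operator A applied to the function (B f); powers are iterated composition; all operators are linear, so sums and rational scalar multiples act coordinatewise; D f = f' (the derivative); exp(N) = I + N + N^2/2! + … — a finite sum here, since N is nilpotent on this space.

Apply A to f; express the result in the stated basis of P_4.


order-1 term: -2x^3 + (1/2)x - 2
order-2 term: 3x^2 - 1/4
order-3 term: -2x
order-4 term: 1/2
the series for exp(-D) f terminates at order 4
exp(-D) f = (1/2)x^4 - 2x^3 + (11/4)x^2 + (1/2)x - 7/4

g(x) = (1/2)x^4 - 2x^3 + (11/4)x^2 + (1/2)x - 7/4


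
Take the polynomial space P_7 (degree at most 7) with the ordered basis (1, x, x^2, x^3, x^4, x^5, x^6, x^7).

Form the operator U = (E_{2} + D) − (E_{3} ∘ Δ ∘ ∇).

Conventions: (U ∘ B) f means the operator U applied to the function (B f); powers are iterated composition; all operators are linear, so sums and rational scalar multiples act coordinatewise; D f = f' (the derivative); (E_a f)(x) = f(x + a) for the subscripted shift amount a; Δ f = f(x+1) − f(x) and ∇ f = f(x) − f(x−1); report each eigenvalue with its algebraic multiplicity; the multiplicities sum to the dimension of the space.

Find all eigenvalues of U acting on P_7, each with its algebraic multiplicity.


λ = 1 (multiplicity 8)

image of 1: 1
image of x: x + 3
image of x^2: x^2 + 6x + 2
image of x^3: x^3 + 9x^2 + 6x - 10
image of x^4: x^4 + 12x^3 + 12x^2 - 40x - 94
image of x^5: x^5 + 15x^4 + 20x^3 - 100x^2 - 470x - 538
image of x^6: x^6 + 18x^5 + 30x^4 - 200x^3 - 1410x^2 - 3228x - 2638
image of x^7: x^7 + 21x^6 + 42x^5 - 350x^4 - 3290x^3 - 11298x^2 - 18466x - 12010
the matrix is upper triangular; its diagonal is (1, 1, 1, 1, 1, 1, 1, 1)
for a triangular matrix the eigenvalues are the diagonal entries, with algebraic multiplicity their repetition count


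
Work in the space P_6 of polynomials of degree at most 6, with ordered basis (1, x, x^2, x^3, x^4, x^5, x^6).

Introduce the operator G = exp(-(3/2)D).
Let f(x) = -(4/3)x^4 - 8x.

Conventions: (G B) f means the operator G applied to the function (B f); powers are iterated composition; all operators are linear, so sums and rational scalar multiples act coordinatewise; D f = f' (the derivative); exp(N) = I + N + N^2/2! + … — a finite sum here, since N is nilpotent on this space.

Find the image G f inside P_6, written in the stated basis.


g(x) = -(4/3)x^4 + 8x^3 - 18x^2 + 10x + 21/4

order-1 term: 8x^3 + 12
order-2 term: -18x^2
order-3 term: 18x
order-4 term: -27/4
the series for exp(-(3/2)D) f terminates at order 4
exp(-(3/2)D) f = -(4/3)x^4 + 8x^3 - 18x^2 + 10x + 21/4


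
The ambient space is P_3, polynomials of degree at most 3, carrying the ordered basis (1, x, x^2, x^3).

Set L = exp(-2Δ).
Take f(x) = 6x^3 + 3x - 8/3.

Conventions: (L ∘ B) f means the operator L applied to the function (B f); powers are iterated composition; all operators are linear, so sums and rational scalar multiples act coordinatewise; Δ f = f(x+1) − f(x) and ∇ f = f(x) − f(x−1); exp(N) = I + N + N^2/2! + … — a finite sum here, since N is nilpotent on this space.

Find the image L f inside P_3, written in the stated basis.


the image equals g(x) = 6x^3 - 36x^2 + 39x + 10/3

order-1 term: -36x^2 - 36x - 18
order-2 term: 72x + 72
order-3 term: -48
the series for exp(-2Δ) f terminates at order 3
exp(-2Δ) f = 6x^3 - 36x^2 + 39x + 10/3


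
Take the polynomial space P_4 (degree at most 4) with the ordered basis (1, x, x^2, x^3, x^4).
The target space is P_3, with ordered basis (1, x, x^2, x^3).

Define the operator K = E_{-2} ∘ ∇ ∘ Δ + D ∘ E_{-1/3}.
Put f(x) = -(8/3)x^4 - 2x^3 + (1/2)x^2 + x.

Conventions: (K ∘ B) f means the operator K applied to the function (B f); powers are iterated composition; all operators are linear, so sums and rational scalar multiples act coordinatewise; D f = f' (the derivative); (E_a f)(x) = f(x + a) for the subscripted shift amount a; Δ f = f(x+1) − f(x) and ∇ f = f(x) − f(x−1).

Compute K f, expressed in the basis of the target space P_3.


Δ f = -(32/3)x^3 - 22x^2 - (47/3)x - 19/6
∇ Δ f = -32x^2 - 12x - 13/3
E_{-2} ∇ Δ f = -32x^2 + 116x - 325/3
E_{-1/3} f = -(8/3)x^4 + (14/9)x^3 + (13/18)x^2 + (32/81)x - 115/486
D E_{-1/3} f = -(32/3)x^3 + (14/3)x^2 + (13/9)x + 32/81
(E_{-2} ∘ ∇ ∘ Δ + D ∘ E_{-1/3}) f = -(32/3)x^3 - (82/3)x^2 + (1057/9)x - 8743/81

the result is g(x) = -(32/3)x^3 - (82/3)x^2 + (1057/9)x - 8743/81


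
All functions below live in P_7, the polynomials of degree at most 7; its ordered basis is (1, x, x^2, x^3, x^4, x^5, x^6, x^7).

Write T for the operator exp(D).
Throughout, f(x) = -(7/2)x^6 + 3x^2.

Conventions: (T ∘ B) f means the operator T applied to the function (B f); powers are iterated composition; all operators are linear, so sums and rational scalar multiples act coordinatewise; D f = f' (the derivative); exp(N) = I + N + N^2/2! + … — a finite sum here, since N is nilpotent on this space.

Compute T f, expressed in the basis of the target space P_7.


order-1 term: -21x^5 + 6x
order-2 term: -(105/2)x^4 + 3
order-3 term: -70x^3
order-4 term: -(105/2)x^2
order-5 term: -21x
order-6 term: -7/2
the series for exp(D) f terminates at order 6
exp(D) f = -(7/2)x^6 - 21x^5 - (105/2)x^4 - 70x^3 - (99/2)x^2 - 15x - 1/2

the result is g(x) = -(7/2)x^6 - 21x^5 - (105/2)x^4 - 70x^3 - (99/2)x^2 - 15x - 1/2


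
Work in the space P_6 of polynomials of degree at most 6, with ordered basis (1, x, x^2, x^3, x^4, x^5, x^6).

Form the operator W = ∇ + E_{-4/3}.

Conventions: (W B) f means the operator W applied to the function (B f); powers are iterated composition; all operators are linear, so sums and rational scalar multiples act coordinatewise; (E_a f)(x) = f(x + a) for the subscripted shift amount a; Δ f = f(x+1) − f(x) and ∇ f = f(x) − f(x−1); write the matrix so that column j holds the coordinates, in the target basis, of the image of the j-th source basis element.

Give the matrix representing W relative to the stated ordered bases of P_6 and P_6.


the matrix is [[1, -1/3, 7/9, -37/27, 175/81, -781/243, 3367/729]; [0, 1, -2/3, 7/3, -148/27, 875/81, -1562/81]; [0, 0, 1, -1, 14/3, -370/27, 875/27]; [0, 0, 0, 1, -4/3, 70/9, -740/27]; [0, 0, 0, 0, 1, -5/3, 35/3]; [0, 0, 0, 0, 0, 1, -2]; [0, 0, 0, 0, 0, 0, 1]] (rows listed top to bottom)

image of 1: 1
image of x: x - 1/3
image of x^2: x^2 - (2/3)x + 7/9
image of x^3: x^3 - x^2 + (7/3)x - 37/27
image of x^4: x^4 - (4/3)x^3 + (14/3)x^2 - (148/27)x + 175/81
image of x^5: x^5 - (5/3)x^4 + (70/9)x^3 - (370/27)x^2 + (875/81)x - 781/243
image of x^6: x^6 - 2x^5 + (35/3)x^4 - (740/27)x^3 + (875/27)x^2 - (1562/81)x + 3367/729
each image's coordinates form column j of the matrix


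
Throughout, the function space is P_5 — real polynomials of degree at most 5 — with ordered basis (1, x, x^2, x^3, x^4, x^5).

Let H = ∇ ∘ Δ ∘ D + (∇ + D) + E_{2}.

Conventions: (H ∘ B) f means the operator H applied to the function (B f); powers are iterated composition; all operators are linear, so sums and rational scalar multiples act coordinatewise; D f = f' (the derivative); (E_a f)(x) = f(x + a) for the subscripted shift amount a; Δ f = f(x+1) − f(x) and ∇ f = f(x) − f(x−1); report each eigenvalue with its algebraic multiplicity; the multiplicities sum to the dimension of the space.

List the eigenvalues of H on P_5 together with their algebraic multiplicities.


λ = 1 (multiplicity 6)

image of 1: 1
image of x: x + 4
image of x^2: x^2 + 8x + 3
image of x^3: x^3 + 12x^2 + 9x + 15
image of x^4: x^4 + 16x^3 + 18x^2 + 60x + 15
image of x^5: x^5 + 20x^4 + 30x^3 + 150x^2 + 75x + 43
the matrix is upper triangular; its diagonal is (1, 1, 1, 1, 1, 1)
for a triangular matrix the eigenvalues are the diagonal entries, with algebraic multiplicity their repetition count


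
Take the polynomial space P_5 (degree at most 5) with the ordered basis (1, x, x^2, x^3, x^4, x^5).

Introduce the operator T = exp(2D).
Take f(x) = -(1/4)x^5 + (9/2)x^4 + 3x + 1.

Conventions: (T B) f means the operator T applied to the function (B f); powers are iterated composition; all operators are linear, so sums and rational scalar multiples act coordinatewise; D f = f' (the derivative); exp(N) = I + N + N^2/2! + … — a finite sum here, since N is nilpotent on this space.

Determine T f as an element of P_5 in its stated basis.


order-1 term: -(5/2)x^4 + 36x^3 + 6
order-2 term: -10x^3 + 108x^2
order-3 term: -20x^2 + 144x
order-4 term: -20x + 72
order-5 term: -8
the series for exp(2D) f terminates at order 5
exp(2D) f = -(1/4)x^5 + 2x^4 + 26x^3 + 88x^2 + 127x + 71

g(x) = -(1/4)x^5 + 2x^4 + 26x^3 + 88x^2 + 127x + 71


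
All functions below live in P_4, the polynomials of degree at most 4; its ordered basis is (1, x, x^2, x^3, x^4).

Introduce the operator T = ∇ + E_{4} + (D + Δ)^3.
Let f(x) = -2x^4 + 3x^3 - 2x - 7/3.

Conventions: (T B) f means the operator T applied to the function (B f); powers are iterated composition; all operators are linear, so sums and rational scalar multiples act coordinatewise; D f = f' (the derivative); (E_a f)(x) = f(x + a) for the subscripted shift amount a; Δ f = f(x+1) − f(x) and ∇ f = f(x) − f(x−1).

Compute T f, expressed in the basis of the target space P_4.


the result is g(x) = -2x^4 - 37x^3 - 135x^2 - 771x - 1414/3

∇ f = -8x^3 + 21x^2 - 17x + 3
E_{4} f = -2x^4 - 29x^3 - 156x^2 - 370x - 991/3
D f = -8x^3 + 9x^2 - 2
Δ f = -8x^3 - 3x^2 + x - 1
(D + Δ) f = -16x^3 + 6x^2 + x - 3
D (D + Δ) f = -48x^2 + 12x + 1
Δ (D + Δ) f = -48x^2 - 36x - 9
(D + Δ) (D + Δ) f = -96x^2 - 24x - 8
D (D + Δ) (D + Δ) f = -192x - 24
Δ (D + Δ) (D + Δ) f = -192x - 120
(D + Δ) (D + Δ) (D + Δ) f = -384x - 144
(∇ + E_{4} + (D + Δ)^3) f = -2x^4 - 37x^3 - 135x^2 - 771x - 1414/3


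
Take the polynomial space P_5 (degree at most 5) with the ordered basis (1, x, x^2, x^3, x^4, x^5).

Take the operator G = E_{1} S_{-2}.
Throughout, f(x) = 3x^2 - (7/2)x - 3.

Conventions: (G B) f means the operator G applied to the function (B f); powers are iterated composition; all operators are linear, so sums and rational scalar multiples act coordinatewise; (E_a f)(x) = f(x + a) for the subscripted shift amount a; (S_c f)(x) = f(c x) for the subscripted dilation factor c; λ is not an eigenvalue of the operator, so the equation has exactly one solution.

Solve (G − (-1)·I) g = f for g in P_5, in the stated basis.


write g with unknown coordinates in the stated basis and equate coefficients in (G − (-1)·I) g = f
solving from the highest basis element down gives g = (3/5)x^2 + (83/10)x + 28/5
check: G g = (12/5)x^2 - (59/5)x - 43/5
so G g − (-1)·g = 3x^2 - (7/2)x - 3 = f ✓

the image equals g(x) = (3/5)x^2 + (83/10)x + 28/5


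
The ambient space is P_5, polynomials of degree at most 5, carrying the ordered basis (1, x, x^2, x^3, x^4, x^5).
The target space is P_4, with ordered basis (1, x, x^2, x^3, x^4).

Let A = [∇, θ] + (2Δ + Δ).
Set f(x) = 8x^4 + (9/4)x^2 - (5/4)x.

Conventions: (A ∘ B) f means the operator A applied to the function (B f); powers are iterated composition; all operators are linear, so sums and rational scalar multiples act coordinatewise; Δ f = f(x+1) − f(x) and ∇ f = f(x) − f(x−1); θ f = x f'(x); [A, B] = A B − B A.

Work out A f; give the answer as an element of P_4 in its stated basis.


the result is g(x) = 128x^3 + 48x^2 + 210x - 43/4

θ f = 32x^4 + (9/2)x^2 - (5/4)x
∇ θ f = 128x^3 - 192x^2 + 137x - 151/4
∇ f = 32x^3 - 48x^2 + (73/2)x - 23/2
θ ∇ f = 96x^3 - 96x^2 + (73/2)x
[∇, θ] f = 32x^3 - 96x^2 + (201/2)x - 151/4
Δ f = 32x^3 + 48x^2 + (73/2)x + 9
(2Δ) f = 64x^3 + 96x^2 + 73x + 18
Δ f = 32x^3 + 48x^2 + (73/2)x + 9
(2Δ + Δ) f = 96x^3 + 144x^2 + (219/2)x + 27
([∇, θ] + (2Δ + Δ)) f = 128x^3 + 48x^2 + 210x - 43/4


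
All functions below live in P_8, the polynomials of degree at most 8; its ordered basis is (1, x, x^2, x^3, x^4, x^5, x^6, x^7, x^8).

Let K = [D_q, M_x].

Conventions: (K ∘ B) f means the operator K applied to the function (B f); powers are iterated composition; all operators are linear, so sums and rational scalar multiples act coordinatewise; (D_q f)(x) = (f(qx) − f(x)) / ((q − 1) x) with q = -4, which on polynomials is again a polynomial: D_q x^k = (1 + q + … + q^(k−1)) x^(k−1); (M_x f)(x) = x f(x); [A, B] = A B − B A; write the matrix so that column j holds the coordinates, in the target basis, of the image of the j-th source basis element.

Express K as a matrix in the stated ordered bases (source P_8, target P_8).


image of 1: 1
image of x: -4x
image of x^2: 16x^2
image of x^3: -64x^3
image of x^4: 256x^4
image of x^5: -1024x^5
image of x^6: 4096x^6
image of x^7: -16384x^7
image of x^8: 65536x^8
each image's coordinates form column j of the matrix

the matrix is [[1, 0, 0, 0, 0, 0, 0, 0, 0]; [0, -4, 0, 0, 0, 0, 0, 0, 0]; [0, 0, 16, 0, 0, 0, 0, 0, 0]; [0, 0, 0, -64, 0, 0, 0, 0, 0]; [0, 0, 0, 0, 256, 0, 0, 0, 0]; [0, 0, 0, 0, 0, -1024, 0, 0, 0]; [0, 0, 0, 0, 0, 0, 4096, 0, 0]; [0, 0, 0, 0, 0, 0, 0, -16384, 0]; [0, 0, 0, 0, 0, 0, 0, 0, 65536]] (rows listed top to bottom)


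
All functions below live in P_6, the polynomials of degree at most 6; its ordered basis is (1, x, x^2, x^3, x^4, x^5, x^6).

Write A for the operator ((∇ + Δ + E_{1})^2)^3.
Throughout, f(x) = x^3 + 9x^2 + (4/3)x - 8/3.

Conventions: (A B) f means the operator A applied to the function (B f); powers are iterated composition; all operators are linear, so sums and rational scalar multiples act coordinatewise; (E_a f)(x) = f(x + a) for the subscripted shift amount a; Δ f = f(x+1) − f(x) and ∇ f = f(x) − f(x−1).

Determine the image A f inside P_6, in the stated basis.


g(x) = x^3 + 63x^2 + (3460/3)x + 18100/3

∇ f = 3x^2 + 15x - 20/3
Δ f = 3x^2 + 21x + 34/3
E_{1} f = x^3 + 12x^2 + (67/3)x + 26/3
(∇ + Δ + E_{1}) f = x^3 + 18x^2 + (175/3)x + 40/3
∇ (∇ + Δ + E_{1}) f = 3x^2 + 33x + 124/3
Δ (∇ + Δ + E_{1}) f = 3x^2 + 39x + 232/3
E_{1} (∇ + Δ + E_{1}) f = x^3 + 21x^2 + (292/3)x + 272/3
(∇ + Δ + E_{1}) (∇ + Δ + E_{1}) f = x^3 + 27x^2 + (508/3)x + 628/3
∇ (∇ + Δ + E_{1})^2 f = 3x^2 + 51x + 430/3
Δ (∇ + Δ + E_{1})^2 f = 3x^2 + 57x + 592/3
E_{1} (∇ + Δ + E_{1})^2 f = x^3 + 30x^2 + (679/3)x + 1220/3
(∇ + Δ + E_{1}) (∇ + Δ + E_{1})^2 f = x^3 + 36x^2 + (1003/3)x + 2242/3
∇ (∇ + Δ + E_{1}) (∇ + Δ + E_{1})^2 f = 3x^2 + 69x + 898/3
Δ (∇ + Δ + E_{1}) (∇ + Δ + E_{1})^2 f = 3x^2 + 75x + 1114/3
E_{1} (∇ + Δ + E_{1}) (∇ + Δ + E_{1})^2 f = x^3 + 39x^2 + (1228/3)x + 3356/3
(∇ + Δ + E_{1}) (∇ + Δ + E_{1}) (∇ + Δ + E_{1})^2 f = x^3 + 45x^2 + (1660/3)x + 5368/3
∇ (∇ + Δ + E_{1})^2 (∇ + Δ + E_{1})^2 f = 3x^2 + 87x + 1528/3
Δ (∇ + Δ + E_{1})^2 (∇ + Δ + E_{1})^2 f = 3x^2 + 93x + 1798/3
E_{1} (∇ + Δ + E_{1})^2 (∇ + Δ + E_{1})^2 f = x^3 + 48x^2 + (1939/3)x + 7166/3
(∇ + Δ + E_{1}) (∇ + Δ + E_{1})^2 (∇ + Δ + E_{1})^2 f = x^3 + 54x^2 + (2479/3)x + 10492/3
∇ (∇ + Δ + E_{1}) (∇ + Δ + E_{1})^2 (∇ + Δ + E_{1})^2 f = 3x^2 + 105x + 2320/3
Δ (∇ + Δ + E_{1}) (∇ + Δ + E_{1})^2 (∇ + Δ + E_{1})^2 f = 3x^2 + 111x + 2644/3
E_{1} (∇ + Δ + E_{1}) (∇ + Δ + E_{1})^2 (∇ + Δ + E_{1})^2 f = x^3 + 57x^2 + (2812/3)x + 13136/3
(∇ + Δ + E_{1}) (∇ + Δ + E_{1}) (∇ + Δ + E_{1})^2 (∇ + Δ + E_{1})^2 f = x^3 + 63x^2 + (3460/3)x + 18100/3


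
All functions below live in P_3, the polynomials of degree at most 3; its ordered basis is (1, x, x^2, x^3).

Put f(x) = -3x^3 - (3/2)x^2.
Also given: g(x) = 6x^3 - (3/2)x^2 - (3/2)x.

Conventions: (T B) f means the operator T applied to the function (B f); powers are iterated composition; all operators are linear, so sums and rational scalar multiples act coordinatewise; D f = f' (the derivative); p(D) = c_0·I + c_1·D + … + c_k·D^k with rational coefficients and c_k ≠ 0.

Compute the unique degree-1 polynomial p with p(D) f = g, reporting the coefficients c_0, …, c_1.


p(D) = -2·I + (1/2)·D, i.e. c_0 = -2, c_1 = 1/2

D^0 f = -3x^3 - (3/2)x^2
D^1 f = -9x^2 - 3x
matching coefficients of g against c_0 f + c_1 Df + … from the top degree down determines the c_i
solution: c_0 = -2, c_1 = 1/2


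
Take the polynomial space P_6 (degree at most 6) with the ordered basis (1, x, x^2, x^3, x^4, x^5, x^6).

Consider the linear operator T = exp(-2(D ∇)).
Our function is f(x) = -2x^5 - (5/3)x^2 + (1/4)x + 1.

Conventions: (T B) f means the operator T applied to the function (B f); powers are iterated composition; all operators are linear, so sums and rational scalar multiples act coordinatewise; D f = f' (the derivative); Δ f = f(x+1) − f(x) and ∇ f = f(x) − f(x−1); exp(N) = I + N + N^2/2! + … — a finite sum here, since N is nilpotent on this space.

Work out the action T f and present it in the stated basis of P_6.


order-1 term: 80x^3 - 120x^2 + 80x - 40/3
order-2 term: -480x + 480
the series for exp(-2(D ∇)) f terminates at order 2
exp(-2(D ∇)) f = -2x^5 + 80x^3 - (365/3)x^2 - (1599/4)x + 1403/3

the image equals g(x) = -2x^5 + 80x^3 - (365/3)x^2 - (1599/4)x + 1403/3


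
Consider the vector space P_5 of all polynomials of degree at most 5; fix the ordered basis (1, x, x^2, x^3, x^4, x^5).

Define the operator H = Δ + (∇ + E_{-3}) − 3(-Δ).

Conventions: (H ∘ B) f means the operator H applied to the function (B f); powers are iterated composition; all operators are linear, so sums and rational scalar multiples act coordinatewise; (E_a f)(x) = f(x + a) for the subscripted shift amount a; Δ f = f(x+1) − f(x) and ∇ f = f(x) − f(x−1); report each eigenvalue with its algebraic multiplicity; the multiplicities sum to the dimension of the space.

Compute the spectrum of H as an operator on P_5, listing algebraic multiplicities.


λ = 1 (multiplicity 6)

image of 1: 1
image of x: x + 2
image of x^2: x^2 + 4x + 12
image of x^3: x^3 + 6x^2 + 36x - 22
image of x^4: x^4 + 8x^3 + 72x^2 - 88x + 84
image of x^5: x^5 + 10x^4 + 120x^3 - 220x^2 + 420x - 238
the matrix is upper triangular; its diagonal is (1, 1, 1, 1, 1, 1)
for a triangular matrix the eigenvalues are the diagonal entries, with algebraic multiplicity their repetition count


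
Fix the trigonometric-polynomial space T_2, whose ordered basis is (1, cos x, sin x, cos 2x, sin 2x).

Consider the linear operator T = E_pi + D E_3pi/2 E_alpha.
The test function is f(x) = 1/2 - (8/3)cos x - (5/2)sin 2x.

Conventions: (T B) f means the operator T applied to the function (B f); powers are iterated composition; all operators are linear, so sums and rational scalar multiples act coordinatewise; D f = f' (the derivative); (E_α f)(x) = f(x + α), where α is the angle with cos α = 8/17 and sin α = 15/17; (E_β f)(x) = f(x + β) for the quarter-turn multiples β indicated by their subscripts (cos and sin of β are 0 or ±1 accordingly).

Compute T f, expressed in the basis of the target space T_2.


E_pi f = 1/2 + (8/3)cos x - (5/2)sin 2x
E_alpha f = 1/2 - (64/51)cos x + (40/17)sin x - (600/289)cos 2x + (805/578)sin 2x
E_3pi/2 E_alpha f = 1/2 - (40/17)cos x - (64/51)sin x + (600/289)cos 2x - (805/578)sin 2x
D E_3pi/2 E_alpha f = -(64/51)cos x + (40/17)sin x - (805/289)cos 2x - (1200/289)sin 2x
(E_pi + D E_3pi/2 E_alpha) f = 1/2 + (24/17)cos x + (40/17)sin x - (805/289)cos 2x - (3845/578)sin 2x

g(x) = 1/2 + (24/17)cos x + (40/17)sin x - (805/289)cos 2x - (3845/578)sin 2x


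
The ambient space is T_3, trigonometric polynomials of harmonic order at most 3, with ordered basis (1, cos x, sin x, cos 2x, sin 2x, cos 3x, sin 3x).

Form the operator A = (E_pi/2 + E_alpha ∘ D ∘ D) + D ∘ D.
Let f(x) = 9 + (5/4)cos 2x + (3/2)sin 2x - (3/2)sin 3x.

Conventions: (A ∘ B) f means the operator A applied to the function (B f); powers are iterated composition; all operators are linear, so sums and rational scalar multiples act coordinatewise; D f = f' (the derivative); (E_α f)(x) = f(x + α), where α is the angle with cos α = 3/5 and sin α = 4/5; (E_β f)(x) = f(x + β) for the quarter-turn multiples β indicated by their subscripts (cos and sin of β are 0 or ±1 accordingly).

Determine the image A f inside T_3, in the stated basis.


the image equals g(x) = 9 - (1061/100)cos 2x - (51/50)sin 2x + (1563/250)cos 3x + (108/125)sin 3x

E_pi/2 f = 9 - (5/4)cos 2x - (3/2)sin 2x + (3/2)cos 3x
D f = 3cos 2x - (5/2)sin 2x - (9/2)cos 3x
D D f = -5cos 2x - 6sin 2x + (27/2)sin 3x
E_alpha D D f = -(109/25)cos 2x + (162/25)sin 2x + (594/125)cos 3x - (3159/250)sin 3x
(E_pi/2 + E_alpha ∘ D ∘ D) f = 9 - (561/100)cos 2x + (249/50)sin 2x + (1563/250)cos 3x - (3159/250)sin 3x
D f = 3cos 2x - (5/2)sin 2x - (9/2)cos 3x
D D f = -5cos 2x - 6sin 2x + (27/2)sin 3x
((E_pi/2 + E_alpha ∘ D ∘ D) + D ∘ D) f = 9 - (1061/100)cos 2x - (51/50)sin 2x + (1563/250)cos 3x + (108/125)sin 3x


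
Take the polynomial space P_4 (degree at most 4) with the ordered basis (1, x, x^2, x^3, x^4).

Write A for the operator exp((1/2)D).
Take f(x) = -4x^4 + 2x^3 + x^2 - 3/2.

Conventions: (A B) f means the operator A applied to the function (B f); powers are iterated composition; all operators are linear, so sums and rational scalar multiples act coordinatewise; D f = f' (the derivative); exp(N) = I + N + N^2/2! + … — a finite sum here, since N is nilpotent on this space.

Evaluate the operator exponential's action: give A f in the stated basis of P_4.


g(x) = -4x^4 - 6x^3 - 2x^2 + (1/2)x - 5/4

order-1 term: -8x^3 + 3x^2 + x
order-2 term: -6x^2 + (3/2)x + 1/4
order-3 term: -2x + 1/4
order-4 term: -1/4
the series for exp((1/2)D) f terminates at order 4
exp((1/2)D) f = -4x^4 - 6x^3 - 2x^2 + (1/2)x - 5/4


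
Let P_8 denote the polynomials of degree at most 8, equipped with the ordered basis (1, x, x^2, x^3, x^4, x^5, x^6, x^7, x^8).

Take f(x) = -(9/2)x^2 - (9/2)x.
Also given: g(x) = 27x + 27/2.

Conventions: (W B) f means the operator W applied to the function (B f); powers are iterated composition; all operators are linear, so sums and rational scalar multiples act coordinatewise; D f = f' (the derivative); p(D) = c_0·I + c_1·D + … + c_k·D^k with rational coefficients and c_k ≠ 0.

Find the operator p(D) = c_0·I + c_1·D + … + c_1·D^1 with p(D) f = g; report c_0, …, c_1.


p(D) = -3·D, i.e. c_0 = 0, c_1 = -3

D^0 f = -(9/2)x^2 - (9/2)x
D^1 f = -9x - 9/2
matching coefficients of g against c_0 f + c_1 Df + … from the top degree down determines the c_i
solution: c_0 = 0, c_1 = -3


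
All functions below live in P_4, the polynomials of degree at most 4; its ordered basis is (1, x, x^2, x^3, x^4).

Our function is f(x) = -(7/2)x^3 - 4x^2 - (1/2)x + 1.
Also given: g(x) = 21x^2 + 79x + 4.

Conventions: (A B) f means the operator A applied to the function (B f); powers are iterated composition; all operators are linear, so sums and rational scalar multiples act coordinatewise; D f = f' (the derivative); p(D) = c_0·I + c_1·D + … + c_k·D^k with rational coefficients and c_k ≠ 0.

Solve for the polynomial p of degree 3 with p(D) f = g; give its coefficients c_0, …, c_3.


p(D) = -2·D − 3·D^2 + D^3, i.e. c_0 = 0, c_1 = -2, c_2 = -3, c_3 = 1

D^0 f = -(7/2)x^3 - 4x^2 - (1/2)x + 1
D^1 f = -(21/2)x^2 - 8x - 1/2
D^2 f = -21x - 8
D^3 f = -21
matching coefficients of g against c_0 f + c_1 Df + … from the top degree down determines the c_i
solution: c_0 = 0, c_1 = -2, c_2 = -3, c_3 = 1


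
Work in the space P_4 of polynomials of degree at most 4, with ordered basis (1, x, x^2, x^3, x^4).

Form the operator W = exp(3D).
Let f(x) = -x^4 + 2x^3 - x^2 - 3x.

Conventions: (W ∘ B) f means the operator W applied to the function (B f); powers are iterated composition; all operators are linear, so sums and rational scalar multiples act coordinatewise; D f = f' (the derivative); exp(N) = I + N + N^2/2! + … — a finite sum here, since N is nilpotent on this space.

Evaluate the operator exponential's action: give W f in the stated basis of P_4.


g(x) = -x^4 - 10x^3 - 37x^2 - 63x - 45

order-1 term: -12x^3 + 18x^2 - 6x - 9
order-2 term: -54x^2 + 54x - 9
order-3 term: -108x + 54
order-4 term: -81
the series for exp(3D) f terminates at order 4
exp(3D) f = -x^4 - 10x^3 - 37x^2 - 63x - 45


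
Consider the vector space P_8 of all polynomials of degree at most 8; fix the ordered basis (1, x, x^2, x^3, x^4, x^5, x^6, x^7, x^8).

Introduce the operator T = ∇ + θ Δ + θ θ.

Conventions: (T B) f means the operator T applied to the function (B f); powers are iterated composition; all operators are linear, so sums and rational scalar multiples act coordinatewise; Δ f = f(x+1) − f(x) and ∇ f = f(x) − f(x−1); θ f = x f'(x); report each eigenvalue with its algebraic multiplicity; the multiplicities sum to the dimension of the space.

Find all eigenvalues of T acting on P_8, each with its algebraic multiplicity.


λ = 0 (multiplicity 1), λ = 1 (multiplicity 1), λ = 4 (multiplicity 1), λ = 9 (multiplicity 1), λ = 16 (multiplicity 1), λ = 25 (multiplicity 1), λ = 36 (multiplicity 1), λ = 49 (multiplicity 1), λ = 64 (multiplicity 1)

image of 1: 0
image of x: x + 1
image of x^2: 4x^2 + 4x - 1
image of x^3: 9x^3 + 9x^2 + 1
image of x^4: 16x^4 + 16x^3 + 6x^2 + 8x - 1
image of x^5: 25x^5 + 25x^4 + 20x^3 + 30x^2 + 1
image of x^6: 36x^6 + 36x^5 + 45x^4 + 80x^3 + 15x^2 + 12x - 1
image of x^7: 49x^7 + 49x^6 + 84x^5 + 175x^4 + 70x^3 + 63x^2 + 1
image of x^8: 64x^8 + 64x^7 + 140x^6 + 336x^5 + 210x^4 + 224x^3 + 28x^2 + 16x - 1
the matrix is upper triangular; its diagonal is (0, 1, 4, 9, 16, 25, 36, 49, 64)
for a triangular matrix the eigenvalues are the diagonal entries, with algebraic multiplicity their repetition count


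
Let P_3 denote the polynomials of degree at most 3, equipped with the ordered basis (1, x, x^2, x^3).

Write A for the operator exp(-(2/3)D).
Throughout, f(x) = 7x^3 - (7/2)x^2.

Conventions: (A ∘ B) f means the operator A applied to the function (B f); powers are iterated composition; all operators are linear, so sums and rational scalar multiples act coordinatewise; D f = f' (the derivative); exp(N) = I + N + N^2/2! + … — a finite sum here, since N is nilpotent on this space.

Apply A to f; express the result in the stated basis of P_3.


the result is g(x) = 7x^3 - (35/2)x^2 + 14x - 98/27

order-1 term: -14x^2 + (14/3)x
order-2 term: (28/3)x - 14/9
order-3 term: -56/27
the series for exp(-(2/3)D) f terminates at order 3
exp(-(2/3)D) f = 7x^3 - (35/2)x^2 + 14x - 98/27


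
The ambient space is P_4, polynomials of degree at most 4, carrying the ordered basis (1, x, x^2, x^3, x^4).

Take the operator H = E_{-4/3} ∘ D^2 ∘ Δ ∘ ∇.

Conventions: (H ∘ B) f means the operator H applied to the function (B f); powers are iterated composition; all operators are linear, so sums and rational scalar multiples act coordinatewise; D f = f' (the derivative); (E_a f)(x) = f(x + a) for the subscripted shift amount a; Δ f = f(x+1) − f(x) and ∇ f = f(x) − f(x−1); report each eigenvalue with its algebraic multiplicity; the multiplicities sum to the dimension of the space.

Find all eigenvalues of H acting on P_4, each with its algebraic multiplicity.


λ = 0 (multiplicity 5)

image of 1: 0
image of x: 0
image of x^2: 0
image of x^3: 0
image of x^4: 24
the matrix is upper triangular; its diagonal is (0, 0, 0, 0, 0)
for a triangular matrix the eigenvalues are the diagonal entries, with algebraic multiplicity their repetition count


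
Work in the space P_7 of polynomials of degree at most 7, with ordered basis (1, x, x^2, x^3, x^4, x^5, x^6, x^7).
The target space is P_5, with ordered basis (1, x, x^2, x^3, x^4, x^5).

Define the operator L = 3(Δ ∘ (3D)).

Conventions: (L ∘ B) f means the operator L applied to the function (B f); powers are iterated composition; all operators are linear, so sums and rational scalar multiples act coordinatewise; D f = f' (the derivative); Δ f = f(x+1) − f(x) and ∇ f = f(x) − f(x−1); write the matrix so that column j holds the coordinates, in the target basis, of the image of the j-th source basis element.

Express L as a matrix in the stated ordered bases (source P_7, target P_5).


image of 1: 0
image of x: 0
image of x^2: 18
image of x^3: 54x + 27
image of x^4: 108x^2 + 108x + 36
image of x^5: 180x^3 + 270x^2 + 180x + 45
image of x^6: 270x^4 + 540x^3 + 540x^2 + 270x + 54
image of x^7: 378x^5 + 945x^4 + 1260x^3 + 945x^2 + 378x + 63
each image's coordinates form column j of the matrix

the matrix is [[0, 0, 18, 27, 36, 45, 54, 63]; [0, 0, 0, 54, 108, 180, 270, 378]; [0, 0, 0, 0, 108, 270, 540, 945]; [0, 0, 0, 0, 0, 180, 540, 1260]; [0, 0, 0, 0, 0, 0, 270, 945]; [0, 0, 0, 0, 0, 0, 0, 378]] (rows listed top to bottom)


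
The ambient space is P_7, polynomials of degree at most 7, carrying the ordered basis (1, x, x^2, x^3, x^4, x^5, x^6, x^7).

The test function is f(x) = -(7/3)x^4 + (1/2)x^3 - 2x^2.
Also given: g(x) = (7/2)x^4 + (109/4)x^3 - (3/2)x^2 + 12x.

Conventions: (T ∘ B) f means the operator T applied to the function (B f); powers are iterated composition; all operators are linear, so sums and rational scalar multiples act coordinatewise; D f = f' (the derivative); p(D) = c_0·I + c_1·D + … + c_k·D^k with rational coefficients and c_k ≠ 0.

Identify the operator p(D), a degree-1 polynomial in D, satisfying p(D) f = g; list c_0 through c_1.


D^0 f = -(7/3)x^4 + (1/2)x^3 - 2x^2
D^1 f = -(28/3)x^3 + (3/2)x^2 - 4x
matching coefficients of g against c_0 f + c_1 Df + … from the top degree down determines the c_i
solution: c_0 = -3/2, c_1 = -3

c_0 = -3/2, c_1 = -3


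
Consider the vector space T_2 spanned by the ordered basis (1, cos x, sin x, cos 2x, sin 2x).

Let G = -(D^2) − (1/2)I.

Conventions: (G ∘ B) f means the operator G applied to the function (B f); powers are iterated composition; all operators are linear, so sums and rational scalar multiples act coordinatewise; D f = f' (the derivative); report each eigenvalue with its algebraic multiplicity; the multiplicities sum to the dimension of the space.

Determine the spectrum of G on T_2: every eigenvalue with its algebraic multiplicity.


image of 1: -1/2
image of cos x: (1/2)cos x
image of sin x: (1/2)sin x
image of cos 2x: (7/2)cos 2x
image of sin 2x: (7/2)sin 2x
the matrix is diagonal; its diagonal is (-1/2, 1/2, 1/2, 7/2, 7/2)
for a triangular matrix the eigenvalues are the diagonal entries, with algebraic multiplicity their repetition count

λ = -1/2 (multiplicity 1), λ = 1/2 (multiplicity 2), λ = 7/2 (multiplicity 2)


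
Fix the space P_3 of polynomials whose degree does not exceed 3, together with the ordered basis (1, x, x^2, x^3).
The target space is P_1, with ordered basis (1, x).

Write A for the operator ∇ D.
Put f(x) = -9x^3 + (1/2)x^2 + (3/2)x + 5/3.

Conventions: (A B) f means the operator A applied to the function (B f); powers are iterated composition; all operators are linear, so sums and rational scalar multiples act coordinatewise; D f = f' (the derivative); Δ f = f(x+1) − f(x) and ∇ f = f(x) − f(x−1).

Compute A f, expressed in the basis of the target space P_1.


the image equals g(x) = -54x + 28

D f = -27x^2 + x + 3/2
∇ D f = -54x + 28


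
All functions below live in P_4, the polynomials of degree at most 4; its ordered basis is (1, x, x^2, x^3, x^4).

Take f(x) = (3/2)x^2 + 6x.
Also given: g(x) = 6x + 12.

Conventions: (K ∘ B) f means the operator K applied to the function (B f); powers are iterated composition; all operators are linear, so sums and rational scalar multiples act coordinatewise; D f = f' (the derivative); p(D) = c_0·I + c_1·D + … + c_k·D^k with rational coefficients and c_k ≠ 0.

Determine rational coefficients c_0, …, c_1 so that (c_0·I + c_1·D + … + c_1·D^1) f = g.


D^0 f = (3/2)x^2 + 6x
D^1 f = 3x + 6
matching coefficients of g against c_0 f + c_1 Df + … from the top degree down determines the c_i
solution: c_0 = 0, c_1 = 2

c_0 = 0, c_1 = 2


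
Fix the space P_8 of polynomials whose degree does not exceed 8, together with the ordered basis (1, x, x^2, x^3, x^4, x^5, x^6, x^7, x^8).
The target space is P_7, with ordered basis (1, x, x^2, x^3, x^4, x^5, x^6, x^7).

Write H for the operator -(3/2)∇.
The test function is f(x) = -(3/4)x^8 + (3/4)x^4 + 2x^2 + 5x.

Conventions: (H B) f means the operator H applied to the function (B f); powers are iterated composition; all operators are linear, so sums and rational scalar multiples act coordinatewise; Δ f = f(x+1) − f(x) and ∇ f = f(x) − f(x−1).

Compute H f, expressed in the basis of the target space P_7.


∇ f = -6x^7 + 21x^6 - 42x^5 + (105/2)x^4 - 39x^3 + (33/2)x^2 + x + 3
(-(3/2)∇) f = 9x^7 - (63/2)x^6 + 63x^5 - (315/4)x^4 + (117/2)x^3 - (99/4)x^2 - (3/2)x - 9/2

the image equals g(x) = 9x^7 - (63/2)x^6 + 63x^5 - (315/4)x^4 + (117/2)x^3 - (99/4)x^2 - (3/2)x - 9/2


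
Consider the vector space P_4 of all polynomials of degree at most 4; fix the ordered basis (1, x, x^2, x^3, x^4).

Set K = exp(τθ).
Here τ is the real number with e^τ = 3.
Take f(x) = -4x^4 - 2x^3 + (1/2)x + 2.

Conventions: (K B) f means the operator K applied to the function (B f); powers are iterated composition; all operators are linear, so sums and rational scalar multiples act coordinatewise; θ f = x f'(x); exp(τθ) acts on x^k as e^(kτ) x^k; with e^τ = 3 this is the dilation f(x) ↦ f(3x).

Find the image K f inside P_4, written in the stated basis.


g(x) = -324x^4 - 54x^3 + (3/2)x + 2

exp(τθ) x^k = e^(kτ) x^k; with e^τ = 3 this sends x^k to 3^k x^k
x ↦ 3 x
x^3 ↦ 27 x^3
x^4 ↦ 81 x^4
applying this coordinatewise to f: exp(τθ) f = -324x^4 - 54x^3 + (3/2)x + 2


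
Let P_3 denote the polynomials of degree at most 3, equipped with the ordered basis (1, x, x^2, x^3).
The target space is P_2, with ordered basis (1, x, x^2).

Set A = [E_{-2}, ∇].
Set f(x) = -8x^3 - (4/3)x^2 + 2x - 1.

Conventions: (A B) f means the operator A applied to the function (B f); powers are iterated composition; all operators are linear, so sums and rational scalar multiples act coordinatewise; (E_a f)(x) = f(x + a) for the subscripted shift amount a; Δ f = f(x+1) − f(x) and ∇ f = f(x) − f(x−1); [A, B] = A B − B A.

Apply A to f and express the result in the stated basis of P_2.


∇ f = -24x^2 + (64/3)x - 14/3
E_{-2} ∇ f = -24x^2 + (352/3)x - 430/3
E_{-2} f = -8x^3 + (140/3)x^2 - (266/3)x + 161/3
∇ E_{-2} f = -24x^2 + (352/3)x - 430/3
[E_{-2}, ∇] f = 0

the result is g(x) = 0
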